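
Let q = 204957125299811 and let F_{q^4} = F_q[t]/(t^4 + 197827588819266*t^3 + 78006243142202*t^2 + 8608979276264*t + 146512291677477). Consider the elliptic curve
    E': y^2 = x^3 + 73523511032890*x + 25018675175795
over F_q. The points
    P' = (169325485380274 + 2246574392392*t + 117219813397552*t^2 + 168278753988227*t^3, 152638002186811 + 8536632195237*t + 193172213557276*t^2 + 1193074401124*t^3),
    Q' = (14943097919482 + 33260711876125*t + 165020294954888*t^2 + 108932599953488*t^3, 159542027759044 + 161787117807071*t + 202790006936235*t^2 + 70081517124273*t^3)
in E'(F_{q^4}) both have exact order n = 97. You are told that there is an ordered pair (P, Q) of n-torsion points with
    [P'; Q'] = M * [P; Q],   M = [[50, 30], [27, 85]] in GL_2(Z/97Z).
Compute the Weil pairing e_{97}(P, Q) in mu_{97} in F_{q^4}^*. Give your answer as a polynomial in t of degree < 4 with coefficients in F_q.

Alternating bilinearity on E[97] (values in mu_{97} in F_{204957125299811^4}) gives e(P',Q') = e(P,Q)^det(M).
50*85 - 30*27 = 3440; reduced mod 97: det = 45, inverse 69.
Miller loop for e_{97} over F_{204957125299811^4}: bits of 97 = 1100001; 6 double steps + 2 add steps, l/v at each.
f_P(D_Q)/f_Q(D_P) = 203368091329789 + 41973559381504*t + 158454371416977*t^2 + 39253133659167*t^3.
Finally e_{97}(P,Q) = 95430131339554 + 152259136415324*t + 102300075300736*t^2 + 192152592361551*t^3.

95430131339554 + 152259136415324*t + 102300075300736*t^2 + 192152592361551*t^3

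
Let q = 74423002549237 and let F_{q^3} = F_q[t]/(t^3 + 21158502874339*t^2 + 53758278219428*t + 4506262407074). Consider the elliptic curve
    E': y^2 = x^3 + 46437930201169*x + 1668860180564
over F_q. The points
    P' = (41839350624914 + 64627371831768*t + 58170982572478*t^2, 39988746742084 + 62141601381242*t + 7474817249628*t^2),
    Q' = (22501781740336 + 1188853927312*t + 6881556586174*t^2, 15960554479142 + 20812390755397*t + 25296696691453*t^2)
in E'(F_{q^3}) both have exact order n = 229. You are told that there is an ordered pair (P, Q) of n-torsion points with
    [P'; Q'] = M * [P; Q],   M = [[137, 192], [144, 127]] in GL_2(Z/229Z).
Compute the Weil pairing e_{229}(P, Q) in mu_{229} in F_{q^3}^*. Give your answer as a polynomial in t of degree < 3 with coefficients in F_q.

Alternating bilinearity on E[229] (values in mu_{229} in F_{74423002549237^3}) gives e(P',Q') = e(P,Q)^det(M).
Hence e(P,Q) = e(P',Q')^{45} where 45 = 56^{-1} mod 229.
8-bit Miller (11100101) on E'/F_{74423002549237} with a'=46437930201169, b'=1668860180564: accumulate tangent/chord ratios at Q'+S and P'+S'.
Result: e(P',Q') = 1969515358047 + 44373344974846*t + 48992522858345*t^2.
(1969515358047 + 44373344974846*t + 48992522858345*t^2)^{45} mod (74423002549237,f) = 4093084736261 + 51475556584328*t + 31325967856257*t^2.

4093084736261 + 51475556584328*t + 31325967856257*t^2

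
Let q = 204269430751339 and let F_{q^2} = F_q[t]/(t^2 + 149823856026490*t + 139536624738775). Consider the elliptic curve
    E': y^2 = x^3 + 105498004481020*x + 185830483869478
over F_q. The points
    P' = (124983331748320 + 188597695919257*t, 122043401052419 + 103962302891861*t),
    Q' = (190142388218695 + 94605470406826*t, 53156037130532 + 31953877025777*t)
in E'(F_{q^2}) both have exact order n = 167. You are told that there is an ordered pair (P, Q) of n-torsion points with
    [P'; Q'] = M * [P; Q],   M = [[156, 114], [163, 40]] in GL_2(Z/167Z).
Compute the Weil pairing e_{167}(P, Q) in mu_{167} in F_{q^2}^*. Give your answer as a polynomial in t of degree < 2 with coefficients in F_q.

e_{167}(aP+bQ,cP+dQ) = e_{167}(P,Q)^(ad-bc); with (a,b,c,d)=(156,114,163,40) this gives the det-167 law.
det M = 156*40 - 114*163 = -12342 = 16 (mod 167); 16^{-1} = 94 (mod 167).
Miller loop for e_{167} over F_{204269430751339^2}: bits of 167 = 10100111; 7 double steps + 4 add steps, l/v at each.
The quotient is 81504088992772 + 54318615723651*t.
Finally e_{167}(P,Q) = 166939235818501 + 45393604970935*t.

166939235818501 + 45393604970935*t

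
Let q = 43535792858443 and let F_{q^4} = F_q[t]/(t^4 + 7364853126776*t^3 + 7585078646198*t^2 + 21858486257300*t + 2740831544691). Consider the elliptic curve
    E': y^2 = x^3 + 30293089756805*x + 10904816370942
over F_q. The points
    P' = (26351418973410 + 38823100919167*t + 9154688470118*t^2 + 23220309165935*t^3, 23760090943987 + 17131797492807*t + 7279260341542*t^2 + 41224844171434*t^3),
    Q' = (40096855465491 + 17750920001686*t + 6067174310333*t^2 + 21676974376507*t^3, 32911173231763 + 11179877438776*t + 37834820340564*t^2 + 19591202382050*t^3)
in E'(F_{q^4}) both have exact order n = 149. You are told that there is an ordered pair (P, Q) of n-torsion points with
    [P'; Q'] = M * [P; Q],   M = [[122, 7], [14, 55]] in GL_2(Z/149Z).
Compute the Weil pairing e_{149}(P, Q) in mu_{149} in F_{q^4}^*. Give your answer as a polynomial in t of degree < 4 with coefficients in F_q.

e_{149}(aP+bQ,cP+dQ) = e_{149}(P,Q)^(ad-bc); with (a,b,c,d)=(122,7,14,55) this gives the det-149 law.
Inverting 56 mod 149: 8. Thus e_{149}(P,Q) = e(P',Q')^{8}.
Build f_{149,P'} and f_{149,Q'} via the 8-bit ladder of 149=10010101_2; evaluate at shifted divisors; quotient in F_{43535792858443^4}.
Miller gives e_{149}(P',Q') = 24413819603702 + 6548894068285*t + 19190410940934*t^2 + 8003850544829*t^3 in F_{43535792858443^4}.
e_{149}(P,Q) = (24413819603702 + 6548894068285*t + 19190410940934*t^2 + 8003850544829*t^3)^{8} = 14440761381219 + 32771415447411*t + 31285726786887*t^2 + 11898515220729*t^3.

14440761381219 + 32771415447411*t + 31285726786887*t^2 + 11898515220729*t^3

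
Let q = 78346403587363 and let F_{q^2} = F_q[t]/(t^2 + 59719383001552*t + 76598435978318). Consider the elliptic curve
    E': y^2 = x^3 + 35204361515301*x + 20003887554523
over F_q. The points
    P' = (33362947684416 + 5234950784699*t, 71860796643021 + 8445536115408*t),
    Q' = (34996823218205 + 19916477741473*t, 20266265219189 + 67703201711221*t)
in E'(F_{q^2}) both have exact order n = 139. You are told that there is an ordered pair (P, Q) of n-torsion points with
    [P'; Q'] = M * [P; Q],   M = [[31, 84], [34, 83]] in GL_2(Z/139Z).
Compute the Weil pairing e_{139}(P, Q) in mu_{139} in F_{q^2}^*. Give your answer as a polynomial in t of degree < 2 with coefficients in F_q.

33850796394189 + 47078852468886*t

Since e_{139}(P,P)=e_{139}(Q,Q)=1 and e_{139}(Q,P)=e_{139}(P,Q)^{-1}, expanding e_{139}(31*P + 84*Q,34*P + 83*Q) leaves e(P,Q)^det(M).
Hence e(P,Q) = e(P',Q')^{111} where 111 = 134^{-1} mod 139.
Double-and-add over 10001011: 8-1 doublings, 4-1 additions; each step l_{T,T}/v_{2T} or l_{T,P'}/v at Q'+S for random S.
Result: e(P',Q') = 37210356902970 + 24695342537789*t.
Finally e_{139}(P,Q) = 33850796394189 + 47078852468886*t.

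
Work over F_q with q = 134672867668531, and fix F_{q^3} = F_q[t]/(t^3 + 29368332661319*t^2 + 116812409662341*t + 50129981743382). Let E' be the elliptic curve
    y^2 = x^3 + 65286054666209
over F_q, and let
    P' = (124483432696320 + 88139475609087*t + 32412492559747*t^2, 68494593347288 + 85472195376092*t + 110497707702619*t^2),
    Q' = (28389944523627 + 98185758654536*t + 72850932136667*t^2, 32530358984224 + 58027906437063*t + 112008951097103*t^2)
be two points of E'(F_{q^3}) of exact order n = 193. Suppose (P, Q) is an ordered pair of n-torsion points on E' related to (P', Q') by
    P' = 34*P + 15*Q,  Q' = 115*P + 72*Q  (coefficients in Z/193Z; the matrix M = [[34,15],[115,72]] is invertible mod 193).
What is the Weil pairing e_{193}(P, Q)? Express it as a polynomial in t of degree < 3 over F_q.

e_{193}(aP+bQ,cP+dQ) = e_{193}(P,Q)^(ad-bc); with (a,b,c,d)=(34,15,115,72) this gives the det-193 law.
det M = 34*72 - 15*115 = 723 = 144 (mod 193); 144^{-1} = 63 (mod 193).
Miller loop for e_{193} over F_{134672867668531^3}: bits of 193 = 11000001; 7 double steps + 2 add steps, l/v at each.
f_P(D_Q)/f_Q(D_P) = 87600980187488 + 33803734240625*t + 92502872916022*t^2.
e_{193}(P,Q) = (87600980187488 + 33803734240625*t + 92502872916022*t^2)^{63} = 24247032084139 + 9177586398154*t + 78849017141132*t^2.

24247032084139 + 9177586398154*t + 78849017141132*t^2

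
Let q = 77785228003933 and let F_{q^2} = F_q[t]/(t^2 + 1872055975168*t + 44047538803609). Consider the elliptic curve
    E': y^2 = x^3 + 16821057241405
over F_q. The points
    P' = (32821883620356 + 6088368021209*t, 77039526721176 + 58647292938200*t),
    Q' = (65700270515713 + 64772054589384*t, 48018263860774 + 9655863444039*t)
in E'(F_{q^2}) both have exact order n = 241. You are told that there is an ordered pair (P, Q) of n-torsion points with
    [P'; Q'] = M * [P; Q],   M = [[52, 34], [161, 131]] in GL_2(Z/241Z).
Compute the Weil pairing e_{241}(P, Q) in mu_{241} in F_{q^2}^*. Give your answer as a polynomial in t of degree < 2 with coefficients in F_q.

Alternating bilinearity on E[241] (values in mu_{241} in F_{77785228003933^2}) gives e(P',Q') = e(P,Q)^det(M).
det(M) mod 241 = 133; its inverse in (Z/241)^* is 29 (check: 133*29 mod 241 = 1).
Build f_{241,P'} and f_{241,Q'} via the 8-bit ladder of 241=11110001_2; evaluate at shifted divisors; quotient in F_{77785228003933^2}.
e_{241}(P',Q') = 51418916028054 + 27711017175346*t.
Raise to 29: e(P,Q) = 70205780321057 + 38883078108645*t in mu_{241}.

70205780321057 + 38883078108645*t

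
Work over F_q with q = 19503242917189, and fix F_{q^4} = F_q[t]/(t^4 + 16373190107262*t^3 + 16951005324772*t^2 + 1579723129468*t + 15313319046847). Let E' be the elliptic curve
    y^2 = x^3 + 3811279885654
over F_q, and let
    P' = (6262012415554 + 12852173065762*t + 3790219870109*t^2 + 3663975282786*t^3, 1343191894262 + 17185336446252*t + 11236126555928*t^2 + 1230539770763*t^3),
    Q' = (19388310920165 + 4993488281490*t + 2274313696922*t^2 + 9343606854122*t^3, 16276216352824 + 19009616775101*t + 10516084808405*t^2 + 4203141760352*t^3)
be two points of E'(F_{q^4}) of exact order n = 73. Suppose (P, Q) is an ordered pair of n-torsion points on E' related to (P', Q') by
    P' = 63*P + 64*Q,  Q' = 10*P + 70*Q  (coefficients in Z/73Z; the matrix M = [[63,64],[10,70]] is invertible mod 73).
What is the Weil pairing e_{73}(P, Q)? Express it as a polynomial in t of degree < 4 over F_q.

13130641575584 + 6777602573397*t + 14506131293491*t^2 + 8928353983413*t^3

Under M = [[63,64],[10,70]] in GL_2(Z/73), e_{73}(P',Q') = e_{73}(P,Q)^(63*70-64*10 mod 73).
Inverting 47 mod 73: 14. Thus e_{73}(P,Q) = e(P',Q')^{14}.
n = 73 = (1001001)_2 (7 bits, wt 3); accumulate f_{73,P'}(Q'+S)/f_{73,P'}(S) along the 6-step ladder.
Miller gives e_{73}(P',Q') = 3214252105418 + 6480282267118*t + 4555750183413*t^2 + 6694673797754*t^3 in F_{19503242917189^4}.
Thus e_{73}(P,Q) = 13130641575584 + 6777602573397*t + 14506131293491*t^2 + 8928353983413*t^3.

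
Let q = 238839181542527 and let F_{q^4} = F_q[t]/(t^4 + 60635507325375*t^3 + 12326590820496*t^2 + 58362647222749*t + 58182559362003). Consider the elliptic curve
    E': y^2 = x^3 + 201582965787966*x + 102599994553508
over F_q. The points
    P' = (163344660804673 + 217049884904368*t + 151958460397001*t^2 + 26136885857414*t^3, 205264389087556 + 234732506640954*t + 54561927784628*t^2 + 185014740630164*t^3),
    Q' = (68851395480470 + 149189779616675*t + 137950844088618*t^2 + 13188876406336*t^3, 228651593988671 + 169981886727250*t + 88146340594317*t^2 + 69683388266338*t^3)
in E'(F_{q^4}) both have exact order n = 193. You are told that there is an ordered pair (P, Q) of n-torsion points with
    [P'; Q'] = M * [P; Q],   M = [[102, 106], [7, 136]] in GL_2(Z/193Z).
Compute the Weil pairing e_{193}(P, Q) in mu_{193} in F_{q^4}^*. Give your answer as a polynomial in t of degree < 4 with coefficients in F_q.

Alternating bilinearity on E[193] (values in mu_{193} in F_{238839181542527^4}) gives e(P',Q') = e(P,Q)^det(M).
Inverting 6 mod 193: 161. Thus e_{193}(P,Q) = e(P',Q')^{161}.
n = 193 = (11000001)_2 (8 bits, wt 3); accumulate f_{193,P'}(Q'+S)/f_{193,P'}(S) along the 7-step ladder.
f_P(D_Q)/f_Q(D_P) = 196792407593545 + 76631969463430*t + 147058265825772*t^2 + 140431272625412*t^3.
Hence e(P,Q) = 204090208901031 + 17432806028075*t + 111625608806433*t^2 + 21245355461034*t^3 in F_{238839181542527^4}^*.

204090208901031 + 17432806028075*t + 111625608806433*t^2 + 21245355461034*t^3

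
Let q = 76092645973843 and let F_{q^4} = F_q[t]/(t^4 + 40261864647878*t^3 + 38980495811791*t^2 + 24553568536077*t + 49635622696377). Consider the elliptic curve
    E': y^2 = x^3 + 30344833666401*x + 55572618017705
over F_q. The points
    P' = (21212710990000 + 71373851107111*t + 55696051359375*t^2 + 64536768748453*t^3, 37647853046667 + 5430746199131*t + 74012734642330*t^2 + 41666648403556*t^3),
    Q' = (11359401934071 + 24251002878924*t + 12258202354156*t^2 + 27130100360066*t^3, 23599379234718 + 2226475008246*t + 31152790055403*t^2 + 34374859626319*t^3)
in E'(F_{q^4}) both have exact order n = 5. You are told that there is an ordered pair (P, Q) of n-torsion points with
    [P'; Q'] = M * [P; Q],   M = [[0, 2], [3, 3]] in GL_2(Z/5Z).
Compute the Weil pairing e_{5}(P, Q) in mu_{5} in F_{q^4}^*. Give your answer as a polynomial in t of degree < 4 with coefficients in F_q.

15781897361915 + 53153758779283*t + 16814289592918*t^2 + 61288098142979*t^3

The 5-Weil pairing on E[5] over F_{76092645973843} is alternating-bilinear: e_{5}(P',Q') = e_{5}(P,Q)^det(M).
det(M) mod 5 = 4; its inverse in (Z/5)^* is 4 (check: 4*4 mod 5 = 1).
Miller loop for e_{5} over F_{76092645973843^4}: bits of 5 = 101; 2 double steps + 1 add steps, l/v at each.
e_{5}(P',Q') = 20007153909744 + 59365173241801*t + 39018764771182*t^2 + 24655383810778*t^3.
Raise to 4: e(P,Q) = 15781897361915 + 53153758779283*t + 16814289592918*t^2 + 61288098142979*t^3 in mu_{5}.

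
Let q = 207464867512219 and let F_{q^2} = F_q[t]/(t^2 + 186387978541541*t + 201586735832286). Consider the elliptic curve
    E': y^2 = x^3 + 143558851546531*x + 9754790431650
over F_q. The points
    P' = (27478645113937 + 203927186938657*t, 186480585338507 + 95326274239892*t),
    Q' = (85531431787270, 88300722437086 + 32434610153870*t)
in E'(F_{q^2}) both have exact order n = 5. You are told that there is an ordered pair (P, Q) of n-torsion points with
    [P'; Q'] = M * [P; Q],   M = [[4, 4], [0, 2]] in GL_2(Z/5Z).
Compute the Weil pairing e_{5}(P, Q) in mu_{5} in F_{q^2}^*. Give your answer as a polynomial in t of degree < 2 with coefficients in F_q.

127866979005598 + 153079681253812*t

Under M = [[4,4],[0,2]] in GL_2(Z/5), e_{5}(P',Q') = e_{5}(P,Q)^(4*2-4*0 mod 5).
4*2 - 4*0 = 8; reduced mod 5: det = 3, inverse 2.
Miller loop for e_{5} over F_{207464867512219^2}: bits of 5 = 101; 2 double steps + 1 add steps, l/v at each.
f_P(D_Q)/f_Q(D_P) = 189315627614183 + 87478916644545*t.
e_{5}(P,Q) = (189315627614183 + 87478916644545*t)^{2} = 127866979005598 + 153079681253812*t.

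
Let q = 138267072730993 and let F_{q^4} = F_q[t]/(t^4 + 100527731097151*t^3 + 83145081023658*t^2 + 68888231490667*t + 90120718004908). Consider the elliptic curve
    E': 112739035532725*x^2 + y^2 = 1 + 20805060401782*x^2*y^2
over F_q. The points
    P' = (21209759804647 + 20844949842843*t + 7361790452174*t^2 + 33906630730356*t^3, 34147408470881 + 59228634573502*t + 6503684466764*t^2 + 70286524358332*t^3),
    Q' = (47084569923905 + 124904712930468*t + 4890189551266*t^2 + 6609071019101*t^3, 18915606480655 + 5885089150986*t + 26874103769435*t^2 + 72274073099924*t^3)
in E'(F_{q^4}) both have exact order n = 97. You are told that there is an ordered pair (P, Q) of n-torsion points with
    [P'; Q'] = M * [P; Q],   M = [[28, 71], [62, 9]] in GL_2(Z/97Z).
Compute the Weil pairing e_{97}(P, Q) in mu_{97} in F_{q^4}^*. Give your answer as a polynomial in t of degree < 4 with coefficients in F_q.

65147123824714 + 70193594648467*t + 91717463478770*t^2 + 95883033369892*t^3

e_{97}(aP+bQ,cP+dQ) = e_{97}(P,Q)^(ad-bc); with (a,b,c,d)=(28,71,62,9) this gives the det-97 law.
28*9 - 71*62 = -4150; reduced mod 97: det = 21, inverse 37.
Edwards->Montgomery: u=(1+y)/(1-y), v=u/x -> 27332257071774v^2=u^3+126524264595415u^2+u; then x_W=57550261965484u+45301861444250: y^2=x^3+108375644310686.
Double-and-add over 1100001: 7-1 doublings, 3-1 additions; each step l_{T,T}/v_{2T} or l_{T,P'}/v at Q'+S for random S.
So e_{97}(P',Q') = 25879395218097 + 98661029960130*t + 18734294644025*t^2 + 68131352808842*t^3.
Thus e_{97}(P,Q) = 65147123824714 + 70193594648467*t + 91717463478770*t^2 + 95883033369892*t^3.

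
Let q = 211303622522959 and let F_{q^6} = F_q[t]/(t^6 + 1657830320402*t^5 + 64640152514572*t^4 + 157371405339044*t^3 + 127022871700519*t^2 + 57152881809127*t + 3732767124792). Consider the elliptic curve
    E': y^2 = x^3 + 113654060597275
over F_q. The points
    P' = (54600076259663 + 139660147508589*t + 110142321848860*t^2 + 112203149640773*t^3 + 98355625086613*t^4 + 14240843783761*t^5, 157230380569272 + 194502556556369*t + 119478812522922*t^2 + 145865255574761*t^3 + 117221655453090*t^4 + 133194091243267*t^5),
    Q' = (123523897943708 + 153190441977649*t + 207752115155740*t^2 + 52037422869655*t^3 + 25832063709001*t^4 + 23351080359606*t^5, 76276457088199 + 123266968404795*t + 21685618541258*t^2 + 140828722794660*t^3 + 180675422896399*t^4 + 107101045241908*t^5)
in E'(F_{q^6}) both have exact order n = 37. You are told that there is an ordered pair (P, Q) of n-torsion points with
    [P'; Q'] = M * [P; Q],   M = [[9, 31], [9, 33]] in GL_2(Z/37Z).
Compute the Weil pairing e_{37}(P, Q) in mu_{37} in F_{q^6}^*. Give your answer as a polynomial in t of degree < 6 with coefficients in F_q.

159013107009181 + 93699091845630*t + 111493804098926*t^2 + 200180799121729*t^3 + 171626709184147*t^4 + 158170093678350*t^5

Since e_{37}(P,P)=e_{37}(Q,Q)=1 and e_{37}(Q,P)=e_{37}(P,Q)^{-1}, expanding e_{37}(9*P + 31*Q,9*P + 33*Q) leaves e(P,Q)^det(M).
9*33 - 31*9 = 18; reduced mod 37: det = 18, inverse 35.
6-bit Miller (100101) on E'/F_{211303622522959} with a'=0, b'=113654060597275: accumulate tangent/chord ratios at Q'+S and P'+S'.
The quotient is 104787780509030 + 165977608224382*t + 196021454393393*t^2 + 46814576946073*t^3 + 36196169154097*t^4 + 9693871074682*t^5.
Finally e_{37}(P,Q) = 159013107009181 + 93699091845630*t + 111493804098926*t^2 + 200180799121729*t^3 + 171626709184147*t^4 + 158170093678350*t^5.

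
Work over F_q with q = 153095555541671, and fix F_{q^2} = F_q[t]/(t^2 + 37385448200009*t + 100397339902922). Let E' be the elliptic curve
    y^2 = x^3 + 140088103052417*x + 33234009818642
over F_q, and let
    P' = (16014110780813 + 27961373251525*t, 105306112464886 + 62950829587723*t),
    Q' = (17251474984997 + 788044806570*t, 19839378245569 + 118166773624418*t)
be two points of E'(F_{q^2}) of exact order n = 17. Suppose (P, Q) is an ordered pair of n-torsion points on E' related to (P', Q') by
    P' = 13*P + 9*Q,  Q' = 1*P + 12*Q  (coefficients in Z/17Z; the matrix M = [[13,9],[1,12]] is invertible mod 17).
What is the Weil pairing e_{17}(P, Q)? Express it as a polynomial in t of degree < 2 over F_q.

Alternating bilinearity on E[17] (values in mu_{17} in F_{153095555541671^2}) gives e(P',Q') = e(P,Q)^det(M).
det(M) mod 17 = 11; its inverse in (Z/17)^* is 14 (check: 11*14 mod 17 = 1).
Build f_{17,P'} and f_{17,Q'} via the 5-bit ladder of 17=10001_2; evaluate at shifted divisors; quotient in F_{153095555541671^2}.
f_P(D_Q)/f_Q(D_P) = 35870099466664 + 22716752303336*t.
(35870099466664 + 22716752303336*t)^{14} mod (153095555541671,f) = 149061882523756 + 34122427073285*t.

149061882523756 + 34122427073285*t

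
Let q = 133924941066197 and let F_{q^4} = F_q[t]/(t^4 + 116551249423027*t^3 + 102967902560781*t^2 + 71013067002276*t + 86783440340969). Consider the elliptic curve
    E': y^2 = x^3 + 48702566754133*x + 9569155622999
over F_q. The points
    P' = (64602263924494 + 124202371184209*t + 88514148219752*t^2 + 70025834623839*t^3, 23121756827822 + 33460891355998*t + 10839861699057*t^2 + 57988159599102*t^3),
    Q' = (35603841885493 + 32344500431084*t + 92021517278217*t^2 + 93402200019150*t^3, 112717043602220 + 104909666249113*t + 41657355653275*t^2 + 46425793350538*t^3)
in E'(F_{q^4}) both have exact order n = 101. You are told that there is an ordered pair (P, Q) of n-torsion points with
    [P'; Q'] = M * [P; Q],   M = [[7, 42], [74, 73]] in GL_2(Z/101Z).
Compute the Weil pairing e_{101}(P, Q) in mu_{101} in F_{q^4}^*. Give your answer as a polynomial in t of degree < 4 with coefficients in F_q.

Under M = [[7,42],[74,73]] in GL_2(Z/101), e_{101}(P',Q') = e_{101}(P,Q)^(7*73-42*74 mod 101).
det(M) mod 101 = 29; its inverse in (Z/101)^* is 7 (check: 29*7 mod 101 = 1).
n = 101 = (1100101)_2 (7 bits, wt 4); accumulate f_{101,P'}(Q'+S)/f_{101,P'}(S) along the 6-step ladder.
Result: e(P',Q') = 74685331493894 + 88728570647564*t + 93889437833200*t^2 + 14206224982959*t^3.
e_{101}(P,Q) = (74685331493894 + 88728570647564*t + 93889437833200*t^2 + 14206224982959*t^3)^{7} = 85392163884488 + 74944443513355*t + 40327909128428*t^2 + 124764207393883*t^3.

85392163884488 + 74944443513355*t + 40327909128428*t^2 + 124764207393883*t^3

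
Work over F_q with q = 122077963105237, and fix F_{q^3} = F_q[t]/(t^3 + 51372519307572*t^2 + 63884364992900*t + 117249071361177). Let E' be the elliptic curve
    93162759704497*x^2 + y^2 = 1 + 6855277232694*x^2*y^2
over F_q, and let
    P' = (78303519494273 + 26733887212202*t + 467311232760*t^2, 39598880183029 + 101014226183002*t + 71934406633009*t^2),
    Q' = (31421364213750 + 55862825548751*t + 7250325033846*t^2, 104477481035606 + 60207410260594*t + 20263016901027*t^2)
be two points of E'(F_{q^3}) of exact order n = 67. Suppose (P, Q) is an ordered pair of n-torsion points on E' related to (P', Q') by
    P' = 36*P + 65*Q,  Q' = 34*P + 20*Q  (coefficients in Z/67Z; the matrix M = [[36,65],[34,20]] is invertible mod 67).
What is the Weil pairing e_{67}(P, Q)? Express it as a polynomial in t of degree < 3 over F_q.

24993490897455 + 101819031324485*t + 104921040185846*t^2

e_{67} is bilinear + alternating on E[67], so e_{67}(36*P + 65*Q, 34*P + 20*Q) = e_{67}(P,Q)^(36*20-65*34).
Inverting 51 mod 67: 46. Thus e_{67}(P,Q) = e(P',Q')^{46}.
Edwards->Montgomery: u=(1+y)/(1-y), v=u/x -> 18423501043234v^2=u^3+86065893790864u^2+u; then x_W=52096361394260u+118401308743896: y^2=x^3+26849442507966*x+87240335451816.
Double-and-add over 1000011: 7-1 doublings, 3-1 additions; each step l_{T,T}/v_{2T} or l_{T,P'}/v at Q'+S for random S.
So e_{67}(P',Q') = 32907883328508 + 49027124530881*t + 4111759202629*t^2.
Thus e_{67}(P,Q) = 24993490897455 + 101819031324485*t + 104921040185846*t^2.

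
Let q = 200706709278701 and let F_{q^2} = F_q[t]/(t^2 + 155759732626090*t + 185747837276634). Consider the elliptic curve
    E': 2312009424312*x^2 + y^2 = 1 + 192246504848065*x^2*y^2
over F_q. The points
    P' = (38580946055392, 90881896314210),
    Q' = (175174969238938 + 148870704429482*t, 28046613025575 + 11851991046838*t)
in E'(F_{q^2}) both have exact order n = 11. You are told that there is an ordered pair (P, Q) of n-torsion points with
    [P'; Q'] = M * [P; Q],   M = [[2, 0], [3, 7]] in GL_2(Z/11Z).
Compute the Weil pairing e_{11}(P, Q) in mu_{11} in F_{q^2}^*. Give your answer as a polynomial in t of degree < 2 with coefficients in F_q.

59342437922719 + 95610761732107*t

e_{11}(aP+bQ,cP+dQ) = e_{11}(P,Q)^(ad-bc); with (a,b,c,d)=(2,0,3,7) this gives the det-11 law.
2*7 - 0*3 = 14; reduced mod 11: det = 3, inverse 4.
Edwards a_E,d_E -> Montgomery A=2714843795866,B=62797971586614 -> Weierstrass 95934071195189,22940620727230 via alpha=65877537258513,beta=2693053463737.
Double-and-add over 1011: 4-1 doublings, 3-1 additions; each step l_{T,T}/v_{2T} or l_{T,P'}/v at Q'+S for random S.
Result: e(P',Q') = 154275823659976 + 151667815222216*t.
Finally e_{11}(P,Q) = 59342437922719 + 95610761732107*t.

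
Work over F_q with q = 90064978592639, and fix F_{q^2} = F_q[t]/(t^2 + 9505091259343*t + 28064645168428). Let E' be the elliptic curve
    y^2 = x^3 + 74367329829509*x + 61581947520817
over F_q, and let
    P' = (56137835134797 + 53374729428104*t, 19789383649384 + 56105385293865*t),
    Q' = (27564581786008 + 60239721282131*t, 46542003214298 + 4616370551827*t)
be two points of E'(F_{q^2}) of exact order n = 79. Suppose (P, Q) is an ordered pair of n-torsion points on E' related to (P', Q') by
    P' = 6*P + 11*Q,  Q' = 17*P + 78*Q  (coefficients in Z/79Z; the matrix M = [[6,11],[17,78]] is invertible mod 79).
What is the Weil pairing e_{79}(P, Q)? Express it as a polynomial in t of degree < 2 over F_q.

12091765115589 + 87468757979725*t

Since e_{79}(P,P)=e_{79}(Q,Q)=1 and e_{79}(Q,P)=e_{79}(P,Q)^{-1}, expanding e_{79}(6*P + 11*Q,17*P + 78*Q) leaves e(P,Q)^det(M).
6*78 - 11*17 = 281; reduced mod 79: det = 44, inverse 9.
Run Miller on y^2=x^3+74367329829509*x+61581947520817 over F_{90064978592639}: ladder 1001111 (7 bits); e = f_P(D_Q)/f_Q(D_P).
Miller gives e_{79}(P',Q') = 73860318743530 + 55243733206447*t in F_{90064978592639^2}.
Raise to 9: e(P,Q) = 12091765115589 + 87468757979725*t in mu_{79}.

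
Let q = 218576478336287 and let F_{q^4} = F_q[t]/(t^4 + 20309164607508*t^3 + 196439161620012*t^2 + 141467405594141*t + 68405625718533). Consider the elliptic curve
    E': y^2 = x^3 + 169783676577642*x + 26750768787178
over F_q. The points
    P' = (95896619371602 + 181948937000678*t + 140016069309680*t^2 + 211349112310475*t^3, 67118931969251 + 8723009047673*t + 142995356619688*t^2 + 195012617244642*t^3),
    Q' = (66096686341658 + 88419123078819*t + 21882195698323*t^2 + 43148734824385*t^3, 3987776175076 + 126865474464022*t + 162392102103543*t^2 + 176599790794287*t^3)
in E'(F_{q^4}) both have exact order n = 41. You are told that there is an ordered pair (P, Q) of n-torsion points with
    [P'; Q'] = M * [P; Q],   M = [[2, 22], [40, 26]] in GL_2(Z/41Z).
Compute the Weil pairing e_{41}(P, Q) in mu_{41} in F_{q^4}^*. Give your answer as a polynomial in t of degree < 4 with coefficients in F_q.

Under M = [[2,22],[40,26]] in GL_2(Z/41), e_{41}(P',Q') = e_{41}(P,Q)^(2*26-22*40 mod 41).
2*26 - 22*40 = -828; reduced mod 41: det = 33, inverse 5.
Double-and-add over 101001: 6-1 doublings, 3-1 additions; each step l_{T,T}/v_{2T} or l_{T,P'}/v at Q'+S for random S.
Miller gives e_{41}(P',Q') = 97057680783947 + 105002142572381*t + 142460466264443*t^2 + 55941081621103*t^3 in F_{218576478336287^4}.
Thus e_{41}(P,Q) = 113640296744897 + 135537997102869*t + 173704010251312*t^2 + 95075669121199*t^3.

113640296744897 + 135537997102869*t + 173704010251312*t^2 + 95075669121199*t^3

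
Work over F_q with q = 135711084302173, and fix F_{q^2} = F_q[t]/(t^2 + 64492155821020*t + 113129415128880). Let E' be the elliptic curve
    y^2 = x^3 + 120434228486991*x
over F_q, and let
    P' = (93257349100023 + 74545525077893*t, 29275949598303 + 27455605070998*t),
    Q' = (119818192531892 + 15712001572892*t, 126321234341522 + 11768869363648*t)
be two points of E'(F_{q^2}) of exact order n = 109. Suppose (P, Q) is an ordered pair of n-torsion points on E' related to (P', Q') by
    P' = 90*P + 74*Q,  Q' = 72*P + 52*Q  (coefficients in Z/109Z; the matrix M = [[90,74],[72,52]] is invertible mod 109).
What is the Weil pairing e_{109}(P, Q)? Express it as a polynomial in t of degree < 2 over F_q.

40730048568612 + 16408163118496*t

Alternating bilinearity on E[109] (values in mu_{109} in F_{135711084302173^2}) gives e(P',Q') = e(P,Q)^det(M).
So e_{109}(P,Q) = e_{109}(P',Q')^{91}, since 6*91 = 1 mod 109.
7-bit Miller (1101101) on E'/F_{135711084302173} with a'=120434228486991, b'=0: accumulate tangent/chord ratios at Q'+S and P'+S'.
f_P(D_Q)/f_Q(D_P) = 6553716450390 + 80930154741660*t.
Thus e_{109}(P,Q) = 40730048568612 + 16408163118496*t.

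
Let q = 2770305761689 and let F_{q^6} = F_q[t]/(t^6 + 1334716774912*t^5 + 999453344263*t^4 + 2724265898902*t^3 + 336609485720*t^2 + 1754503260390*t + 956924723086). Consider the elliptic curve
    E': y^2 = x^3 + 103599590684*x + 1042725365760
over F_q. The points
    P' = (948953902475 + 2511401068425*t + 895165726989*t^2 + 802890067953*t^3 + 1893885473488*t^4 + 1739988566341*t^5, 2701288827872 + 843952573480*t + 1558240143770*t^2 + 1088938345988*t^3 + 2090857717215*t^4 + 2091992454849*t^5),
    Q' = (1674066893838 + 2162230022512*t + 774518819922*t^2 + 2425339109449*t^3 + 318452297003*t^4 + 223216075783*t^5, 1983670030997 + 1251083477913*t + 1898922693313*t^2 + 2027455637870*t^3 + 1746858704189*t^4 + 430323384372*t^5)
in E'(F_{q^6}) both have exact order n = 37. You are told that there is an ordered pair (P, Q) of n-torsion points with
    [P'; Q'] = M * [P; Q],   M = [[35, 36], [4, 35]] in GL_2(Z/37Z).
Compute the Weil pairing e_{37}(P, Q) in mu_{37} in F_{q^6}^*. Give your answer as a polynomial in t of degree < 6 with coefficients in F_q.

Since e_{37}(P,P)=e_{37}(Q,Q)=1 and e_{37}(Q,P)=e_{37}(P,Q)^{-1}, expanding e_{37}(35*P + 36*Q,4*P + 35*Q) leaves e(P,Q)^det(M).
35*35 - 36*4 = 1081; reduced mod 37: det = 8, inverse 14.
Miller loop for e_{37} over F_{2770305761689^6}: bits of 37 = 100101; 5 double steps + 2 add steps, l/v at each.
Miller gives e_{37}(P',Q') = 1085148614315 + 221838668146*t + 2392425489925*t^2 + 1375375031269*t^3 + 2214281789958*t^4 + 2233627134885*t^5 in F_{2770305761689^6}.
e_{37}(P,Q) = (1085148614315 + 221838668146*t + 2392425489925*t^2 + 1375375031269*t^3 + 2214281789958*t^4 + 2233627134885*t^5)^{14} = 2054943561269 + 1066348725688*t + 210267681890*t^2 + 2544324214920*t^3 + 2042337192500*t^4 + 2742173014774*t^5.

2054943561269 + 1066348725688*t + 210267681890*t^2 + 2544324214920*t^3 + 2042337192500*t^4 + 2742173014774*t^5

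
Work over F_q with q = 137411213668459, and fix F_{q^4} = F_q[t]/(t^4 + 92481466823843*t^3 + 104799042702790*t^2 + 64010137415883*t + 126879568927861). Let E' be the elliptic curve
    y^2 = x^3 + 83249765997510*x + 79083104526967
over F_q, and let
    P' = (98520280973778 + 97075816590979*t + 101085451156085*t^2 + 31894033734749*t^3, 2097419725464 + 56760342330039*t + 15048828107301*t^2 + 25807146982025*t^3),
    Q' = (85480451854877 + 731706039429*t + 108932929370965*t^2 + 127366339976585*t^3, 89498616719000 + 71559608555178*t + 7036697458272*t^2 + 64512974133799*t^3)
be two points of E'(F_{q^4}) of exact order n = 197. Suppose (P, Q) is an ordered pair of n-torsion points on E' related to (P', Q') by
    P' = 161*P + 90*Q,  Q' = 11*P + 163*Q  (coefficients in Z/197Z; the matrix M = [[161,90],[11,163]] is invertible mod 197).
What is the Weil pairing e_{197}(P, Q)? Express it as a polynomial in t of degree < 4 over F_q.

Alternating bilinearity on E[197] (values in mu_{197} in F_{137411213668459^4}) gives e(P',Q') = e(P,Q)^det(M).
Inverting 37 mod 197: 16. Thus e_{197}(P,Q) = e(P',Q')^{16}.
Build f_{197,P'} and f_{197,Q'} via the 8-bit ladder of 197=11000101_2; evaluate at shifted divisors; quotient in F_{137411213668459^4}.
So e_{197}(P',Q') = 77970951915025 + 108162860272418*t + 28841589030750*t^2 + 93321708909747*t^3.
(77970951915025 + 108162860272418*t + 28841589030750*t^2 + 93321708909747*t^3)^{16} mod (137411213668459,f) = 117635341015993 + 120532309529435*t + 109969968836603*t^2 + 43570627492109*t^3.

117635341015993 + 120532309529435*t + 109969968836603*t^2 + 43570627492109*t^3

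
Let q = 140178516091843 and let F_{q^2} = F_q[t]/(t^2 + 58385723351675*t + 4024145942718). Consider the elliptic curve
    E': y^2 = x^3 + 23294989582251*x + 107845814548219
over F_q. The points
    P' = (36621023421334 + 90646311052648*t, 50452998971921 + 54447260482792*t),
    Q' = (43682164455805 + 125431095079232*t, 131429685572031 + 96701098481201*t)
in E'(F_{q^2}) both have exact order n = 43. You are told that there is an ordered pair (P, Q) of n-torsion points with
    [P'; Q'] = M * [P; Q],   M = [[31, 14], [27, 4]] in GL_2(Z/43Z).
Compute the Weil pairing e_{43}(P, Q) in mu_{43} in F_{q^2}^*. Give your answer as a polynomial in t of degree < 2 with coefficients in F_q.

Since e_{43}(P,P)=e_{43}(Q,Q)=1 and e_{43}(Q,P)=e_{43}(P,Q)^{-1}, expanding e_{43}(31*P + 14*Q,27*P + 4*Q) leaves e(P,Q)^det(M).
So e_{43}(P,Q) = e_{43}(P',Q')^{11}, since 4*11 = 1 mod 43.
Run Miller on y^2=x^3+23294989582251*x+107845814548219 over F_{140178516091843}: ladder 101011 (6 bits); e = f_P(D_Q)/f_Q(D_P).
Result: e(P',Q') = 22787044321468 + 84354436651966*t.
Raise to 11: e(P,Q) = 136571649391410 + 78356362451939*t in mu_{43}.

136571649391410 + 78356362451939*t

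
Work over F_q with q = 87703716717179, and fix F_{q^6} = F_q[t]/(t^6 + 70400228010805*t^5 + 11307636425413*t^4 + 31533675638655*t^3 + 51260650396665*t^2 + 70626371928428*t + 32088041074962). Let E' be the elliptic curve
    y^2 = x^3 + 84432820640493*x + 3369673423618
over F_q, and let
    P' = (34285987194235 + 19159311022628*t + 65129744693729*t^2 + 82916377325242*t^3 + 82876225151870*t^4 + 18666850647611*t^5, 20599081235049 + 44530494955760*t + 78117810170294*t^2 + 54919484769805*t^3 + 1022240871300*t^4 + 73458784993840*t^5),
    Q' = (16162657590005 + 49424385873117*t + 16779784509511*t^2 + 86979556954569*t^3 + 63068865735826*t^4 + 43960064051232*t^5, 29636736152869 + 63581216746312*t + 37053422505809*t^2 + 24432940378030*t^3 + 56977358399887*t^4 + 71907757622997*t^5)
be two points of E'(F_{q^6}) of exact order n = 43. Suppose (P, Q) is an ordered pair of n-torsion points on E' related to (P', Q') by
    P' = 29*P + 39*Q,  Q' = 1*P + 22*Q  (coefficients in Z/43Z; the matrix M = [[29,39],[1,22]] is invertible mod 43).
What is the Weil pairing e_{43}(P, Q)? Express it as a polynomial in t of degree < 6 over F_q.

64394444519748 + 2043159838890*t + 12651361825281*t^2 + 44752952562497*t^3 + 37629087222952*t^4 + 53901324703588*t^5

e_{43} is bilinear + alternating on E[43], so e_{43}(29*P + 39*Q, 1*P + 22*Q) = e_{43}(P,Q)^(29*22-39*1).
So e_{43}(P,Q) = e_{43}(P',Q')^{14}, since 40*14 = 1 mod 43.
Double-and-add over 101011: 6-1 doublings, 4-1 additions; each step l_{T,T}/v_{2T} or l_{T,P'}/v at Q'+S for random S.
Miller gives e_{43}(P',Q') = 73596659378494 + 42827336023870*t + 3146539536549*t^2 + 67837475445527*t^3 + 31159192290545*t^4 + 7741357374860*t^5 in F_{87703716717179^6}.
Thus e_{43}(P,Q) = 64394444519748 + 2043159838890*t + 12651361825281*t^2 + 44752952562497*t^3 + 37629087222952*t^4 + 53901324703588*t^5.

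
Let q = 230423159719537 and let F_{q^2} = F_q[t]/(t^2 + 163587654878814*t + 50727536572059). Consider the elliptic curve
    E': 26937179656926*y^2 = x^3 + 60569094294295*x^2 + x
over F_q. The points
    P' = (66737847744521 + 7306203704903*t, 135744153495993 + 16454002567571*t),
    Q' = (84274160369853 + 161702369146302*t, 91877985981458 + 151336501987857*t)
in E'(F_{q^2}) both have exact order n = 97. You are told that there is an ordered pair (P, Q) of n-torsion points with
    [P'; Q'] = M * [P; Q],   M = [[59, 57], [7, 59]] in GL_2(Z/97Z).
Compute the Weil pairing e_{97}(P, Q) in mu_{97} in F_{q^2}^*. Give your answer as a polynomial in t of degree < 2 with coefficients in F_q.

Under M = [[59,57],[7,59]] in GL_2(Z/97), e_{97}(P',Q') = e_{97}(P,Q)^(59*59-57*7 mod 97).
det M = 59*59 - 57*7 = 3082 = 75 (mod 97); 75^{-1} = 22 (mod 97).
Undo Montgomery via alpha=125788118917612, beta=98615311587781: (a',b')=(126110488814444,112597357706208) over F_{230423159719537}.
Run Miller on y^2=x^3+126110488814444*x+112597357706208 over F_{230423159719537}: ladder 1100001 (7 bits); e = f_P(D_Q)/f_Q(D_P).
e_{97}(P',Q') = 194379027829666 + 52202311433115*t.
e_{97}(P,Q) = (194379027829666 + 52202311433115*t)^{22} = 226892104921220 + 217467029449966*t.

226892104921220 + 217467029449966*t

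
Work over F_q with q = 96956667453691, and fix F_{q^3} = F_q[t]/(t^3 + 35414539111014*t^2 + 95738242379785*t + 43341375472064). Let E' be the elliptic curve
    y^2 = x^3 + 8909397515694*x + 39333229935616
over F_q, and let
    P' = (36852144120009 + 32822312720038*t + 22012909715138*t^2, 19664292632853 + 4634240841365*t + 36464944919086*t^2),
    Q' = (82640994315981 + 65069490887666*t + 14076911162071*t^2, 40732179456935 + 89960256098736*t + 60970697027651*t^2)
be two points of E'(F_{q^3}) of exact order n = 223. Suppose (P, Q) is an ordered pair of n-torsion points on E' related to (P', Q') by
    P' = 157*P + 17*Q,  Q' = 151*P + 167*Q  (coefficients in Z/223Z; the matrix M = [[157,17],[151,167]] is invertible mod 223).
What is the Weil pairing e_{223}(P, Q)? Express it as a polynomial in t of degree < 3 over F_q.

55814375214245 + 48439168615984*t + 26164843774284*t^2

e_{223}(aP+bQ,cP+dQ) = e_{223}(P,Q)^(ad-bc); with (a,b,c,d)=(157,17,151,167) this gives the det-223 law.
det M = 157*167 - 17*151 = 23652 = 14 (mod 223); 14^{-1} = 16 (mod 223).
Miller loop for e_{223} over F_{96956667453691^3}: bits of 223 = 11011111; 7 double steps + 6 add steps, l/v at each.
The quotient is 17090769481340 + 60301185730122*t + 27796234156720*t^2.
(17090769481340 + 60301185730122*t + 27796234156720*t^2)^{16} mod (96956667453691,f) = 55814375214245 + 48439168615984*t + 26164843774284*t^2.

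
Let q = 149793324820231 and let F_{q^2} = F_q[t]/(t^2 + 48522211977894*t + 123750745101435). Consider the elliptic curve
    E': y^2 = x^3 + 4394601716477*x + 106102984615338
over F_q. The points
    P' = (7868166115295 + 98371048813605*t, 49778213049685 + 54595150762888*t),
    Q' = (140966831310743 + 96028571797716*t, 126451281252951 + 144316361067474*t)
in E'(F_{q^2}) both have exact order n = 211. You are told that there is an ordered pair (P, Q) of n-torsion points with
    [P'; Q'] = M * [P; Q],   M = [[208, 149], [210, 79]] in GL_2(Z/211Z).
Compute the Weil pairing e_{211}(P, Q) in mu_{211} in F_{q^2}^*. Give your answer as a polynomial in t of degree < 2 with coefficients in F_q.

Since e_{211}(P,P)=e_{211}(Q,Q)=1 and e_{211}(Q,P)=e_{211}(P,Q)^{-1}, expanding e_{211}(208*P + 149*Q,210*P + 79*Q) leaves e(P,Q)^det(M).
Inverting 123 mod 211: 199. Thus e_{211}(P,Q) = e(P',Q')^{199}.
Double-and-add over 11010011: 8-1 doublings, 5-1 additions; each step l_{T,T}/v_{2T} or l_{T,P'}/v at Q'+S for random S.
The quotient is 58876560099251 + 49439699855356*t.
Thus e_{211}(P,Q) = 50563105822740 + 4962979206574*t.

50563105822740 + 4962979206574*t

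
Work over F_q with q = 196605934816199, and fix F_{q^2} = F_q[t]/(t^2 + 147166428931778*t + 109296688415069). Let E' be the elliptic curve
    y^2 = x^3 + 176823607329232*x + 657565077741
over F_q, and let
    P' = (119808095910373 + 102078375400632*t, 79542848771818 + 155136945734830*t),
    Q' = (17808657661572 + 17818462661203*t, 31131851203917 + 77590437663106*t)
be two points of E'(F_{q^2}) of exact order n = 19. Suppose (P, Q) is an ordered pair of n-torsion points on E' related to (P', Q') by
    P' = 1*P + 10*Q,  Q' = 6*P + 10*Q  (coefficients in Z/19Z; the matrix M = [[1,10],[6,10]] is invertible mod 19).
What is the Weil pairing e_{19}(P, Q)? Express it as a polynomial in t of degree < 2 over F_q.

160209501675328 + 46103495761910*t

The 19-Weil pairing on E[19] over F_{196605934816199} is alternating-bilinear: e_{19}(P',Q') = e_{19}(P,Q)^det(M).
det M = 1*10 - 10*6 = -50 = 7 (mod 19); 7^{-1} = 11 (mod 19).
n = 19 = (10011)_2 (5 bits, wt 3); accumulate f_{19,P'}(Q'+S)/f_{19,P'}(S) along the 4-step ladder.
Result: e(P',Q') = 143210390175672 + 3625027689488*t.
Raise to 11: e(P,Q) = 160209501675328 + 46103495761910*t in mu_{19}.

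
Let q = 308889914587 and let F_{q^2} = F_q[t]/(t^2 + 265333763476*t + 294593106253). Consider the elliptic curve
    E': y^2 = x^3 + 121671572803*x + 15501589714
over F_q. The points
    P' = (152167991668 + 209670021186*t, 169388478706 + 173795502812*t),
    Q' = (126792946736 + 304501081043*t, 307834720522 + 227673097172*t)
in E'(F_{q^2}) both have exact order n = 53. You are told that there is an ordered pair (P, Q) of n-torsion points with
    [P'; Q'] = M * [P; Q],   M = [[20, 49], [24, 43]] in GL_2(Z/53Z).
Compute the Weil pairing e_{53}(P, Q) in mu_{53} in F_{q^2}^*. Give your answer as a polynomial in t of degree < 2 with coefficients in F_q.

204816832736 + 205763982219*t

Since e_{53}(P,P)=e_{53}(Q,Q)=1 and e_{53}(Q,P)=e_{53}(P,Q)^{-1}, expanding e_{53}(20*P + 49*Q,24*P + 43*Q) leaves e(P,Q)^det(M).
Inverting 2 mod 53: 27. Thus e_{53}(P,Q) = e(P',Q')^{27}.
Miller loop for e_{53} over F_{308889914587^2}: bits of 53 = 110101; 5 double steps + 3 add steps, l/v at each.
So e_{53}(P',Q') = 35443778642 + 107577929019*t.
Raise to 27: e(P,Q) = 204816832736 + 205763982219*t in mu_{53}.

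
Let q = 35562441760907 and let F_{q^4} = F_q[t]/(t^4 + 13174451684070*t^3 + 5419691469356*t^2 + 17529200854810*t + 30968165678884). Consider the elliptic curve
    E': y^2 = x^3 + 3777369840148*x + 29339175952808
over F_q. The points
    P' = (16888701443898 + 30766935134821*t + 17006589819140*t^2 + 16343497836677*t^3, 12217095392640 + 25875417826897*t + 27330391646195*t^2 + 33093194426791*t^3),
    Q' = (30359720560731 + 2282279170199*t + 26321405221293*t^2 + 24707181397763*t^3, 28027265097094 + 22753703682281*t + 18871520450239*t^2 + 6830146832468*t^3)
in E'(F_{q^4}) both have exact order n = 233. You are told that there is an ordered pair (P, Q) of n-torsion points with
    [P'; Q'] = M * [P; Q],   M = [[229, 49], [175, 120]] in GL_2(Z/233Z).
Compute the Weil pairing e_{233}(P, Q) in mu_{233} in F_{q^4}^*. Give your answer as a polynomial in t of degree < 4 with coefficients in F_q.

e_{233} is bilinear + alternating on E[233], so e_{233}(229*P + 49*Q, 175*P + 120*Q) = e_{233}(P,Q)^(229*120-49*175).
So e_{233}(P,Q) = e_{233}(P',Q')^{51}, since 32*51 = 1 mod 233.
Double-and-add over 11101001: 8-1 doublings, 5-1 additions; each step l_{T,T}/v_{2T} or l_{T,P'}/v at Q'+S for random S.
e_{233}(P',Q') = 5884683615079 + 9366178378117*t + 29416375956764*t^2 + 9124887936786*t^3.
Hence e(P,Q) = 7562410308481 + 2072006290862*t + 17093298727618*t^2 + 12170347795984*t^3 in F_{35562441760907^4}^*.

7562410308481 + 2072006290862*t + 17093298727618*t^2 + 12170347795984*t^3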